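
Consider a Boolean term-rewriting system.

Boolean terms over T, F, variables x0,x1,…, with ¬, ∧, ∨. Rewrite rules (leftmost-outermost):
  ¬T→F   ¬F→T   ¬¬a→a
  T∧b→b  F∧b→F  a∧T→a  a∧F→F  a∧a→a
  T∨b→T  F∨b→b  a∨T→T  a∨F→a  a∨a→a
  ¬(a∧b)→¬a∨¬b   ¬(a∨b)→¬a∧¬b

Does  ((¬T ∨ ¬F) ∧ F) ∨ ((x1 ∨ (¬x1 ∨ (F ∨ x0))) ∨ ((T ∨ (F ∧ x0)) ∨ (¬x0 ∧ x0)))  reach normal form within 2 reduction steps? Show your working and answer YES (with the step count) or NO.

  start: ((¬T ∨ ¬F) ∧ F) ∨ ((x1 ∨ (¬x1 ∨ (F ∨ x0))) ∨ ((T ∨ (F ∧ x0)) ∨ (¬x0 ∧ x0)))
  [1] F ∨ ((x1 ∨ (¬x1 ∨ (F ∨ x0))) ∨ ((T ∨ (F ∧ x0)) ∨ (¬x0 ∧ x0)))
  [2] (x1 ∨ (¬x1 ∨ (F ∨ x0))) ∨ ((T ∨ (F ∧ x0)) ∨ (¬x0 ∧ x0))

Answer: NO — after 2 steps the term is (x1 ∨ (¬x1 ∨ (F ∨ x0))) ∨ ((T ∨ (F ∧ x0)) ∨ (¬x0 ∧ x0)), not yet normal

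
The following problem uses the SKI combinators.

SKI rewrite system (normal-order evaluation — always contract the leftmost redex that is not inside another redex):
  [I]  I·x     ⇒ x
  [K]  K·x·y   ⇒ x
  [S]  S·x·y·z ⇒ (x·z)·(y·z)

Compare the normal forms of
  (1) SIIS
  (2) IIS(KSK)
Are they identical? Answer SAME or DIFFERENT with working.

Answer: SAME — A ⇓ SS, B ⇓ SS

Working:
Term A:
  start: SIIS
  [1] IS(IS)
  [2] S(IS)
  [3] SS

Term B:
  start: IIS(KSK)
  [1] IS(KSK)
  [2] S(KSK)
  [3] SS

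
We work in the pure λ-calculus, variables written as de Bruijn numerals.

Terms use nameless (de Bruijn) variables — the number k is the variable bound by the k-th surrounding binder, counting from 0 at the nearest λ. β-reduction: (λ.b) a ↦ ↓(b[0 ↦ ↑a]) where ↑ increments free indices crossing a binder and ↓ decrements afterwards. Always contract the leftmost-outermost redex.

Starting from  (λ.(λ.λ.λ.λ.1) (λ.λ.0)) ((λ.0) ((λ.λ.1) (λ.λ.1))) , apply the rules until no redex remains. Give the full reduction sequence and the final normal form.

  start: (λ.(λ.λ.λ.λ.1) (λ.λ.0)) ((λ.0) ((λ.λ.1) (λ.λ.1)))
  →1  (λ.λ.λ.λ.1) (λ.λ.0)
  →2  λ.λ.λ.1

Answer: normal form = λ.λ.λ.1  (in 2 steps)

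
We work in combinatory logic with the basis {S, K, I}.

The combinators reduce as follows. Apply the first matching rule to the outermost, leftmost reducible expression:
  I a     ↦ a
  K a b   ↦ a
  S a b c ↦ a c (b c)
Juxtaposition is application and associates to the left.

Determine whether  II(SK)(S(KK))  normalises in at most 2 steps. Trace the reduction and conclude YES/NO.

  start: II(SK)(S(KK))
  step 1: I(SK)(S(KK))
  step 2: SK(S(KK))

Answer: YES — reaches normal form SK(S(KK)) in 2 ≤ 2 steps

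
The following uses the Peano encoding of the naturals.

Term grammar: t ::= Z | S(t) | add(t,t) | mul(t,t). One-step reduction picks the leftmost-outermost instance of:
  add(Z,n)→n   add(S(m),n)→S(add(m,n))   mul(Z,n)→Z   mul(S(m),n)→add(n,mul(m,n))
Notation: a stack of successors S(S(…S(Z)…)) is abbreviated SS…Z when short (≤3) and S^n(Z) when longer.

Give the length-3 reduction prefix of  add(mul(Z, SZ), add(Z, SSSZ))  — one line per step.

Answer: after 3 steps: SSSZ

Derivation:
  start: add(mul(Z, SZ), add(Z, SSSZ))
  →1  add(Z, add(Z, SSSZ))
  →2  add(Z, SSSZ)
  →3  SSSZ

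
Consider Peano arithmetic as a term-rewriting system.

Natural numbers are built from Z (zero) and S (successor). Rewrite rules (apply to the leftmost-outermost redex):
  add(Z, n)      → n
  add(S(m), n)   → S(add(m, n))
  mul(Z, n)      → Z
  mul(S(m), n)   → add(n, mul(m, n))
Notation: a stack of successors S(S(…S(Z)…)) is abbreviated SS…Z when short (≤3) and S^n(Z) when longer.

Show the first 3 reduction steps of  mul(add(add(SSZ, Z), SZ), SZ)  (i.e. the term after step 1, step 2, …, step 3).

  start: mul(add(add(SSZ, Z), SZ), SZ)
  [1] mul(add(S(add(SZ, Z)), SZ), SZ)
  [2] mul(S(add(add(SZ, Z), SZ)), SZ)
  [3] add(SZ, mul(add(add(SZ, Z), SZ), SZ))

Answer: after 3 steps: add(SZ, mul(add(add(SZ, Z), SZ), SZ))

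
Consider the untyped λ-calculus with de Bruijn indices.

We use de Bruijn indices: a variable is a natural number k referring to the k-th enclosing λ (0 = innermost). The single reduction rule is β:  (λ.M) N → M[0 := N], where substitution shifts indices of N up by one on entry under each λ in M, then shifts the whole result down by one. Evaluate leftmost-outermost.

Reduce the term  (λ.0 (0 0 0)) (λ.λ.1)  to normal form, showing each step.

Answer: normal form = λ.λ.λ.1  (in 4 steps)

Working:
  start: (λ.0 (0 0 0)) (λ.λ.1)
  [1] (λ.λ.1) ((λ.λ.1) (λ.λ.1) (λ.λ.1))
  [2] λ.(λ.λ.1) (λ.λ.1) (λ.λ.1)
  [3] λ.(λ.λ.λ.1) (λ.λ.1)
  [4] λ.λ.λ.1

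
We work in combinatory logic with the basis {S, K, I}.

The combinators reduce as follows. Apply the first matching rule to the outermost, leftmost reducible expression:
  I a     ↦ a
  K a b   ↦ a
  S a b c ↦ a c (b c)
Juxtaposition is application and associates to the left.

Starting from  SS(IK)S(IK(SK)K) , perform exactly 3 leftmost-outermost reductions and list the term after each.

Answer: after 3 steps: S(K(SK)K)(IKS(IK(SK)K))

Derivation:
  start: SS(IK)S(IK(SK)K)
  →1  SS(IKS)(IK(SK)K)
  →2  S(IK(SK)K)(IKS(IK(SK)K))
  →3  S(K(SK)K)(IKS(IK(SK)K))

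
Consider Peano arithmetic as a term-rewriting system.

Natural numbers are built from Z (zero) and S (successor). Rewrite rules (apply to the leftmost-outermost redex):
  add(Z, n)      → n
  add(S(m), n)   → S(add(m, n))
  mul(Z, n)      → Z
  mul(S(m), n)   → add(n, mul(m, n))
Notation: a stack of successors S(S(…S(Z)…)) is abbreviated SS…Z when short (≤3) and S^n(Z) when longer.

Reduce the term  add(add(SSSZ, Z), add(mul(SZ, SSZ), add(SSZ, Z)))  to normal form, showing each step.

  start: add(add(SSSZ, Z), add(mul(SZ, SSZ), add(SSZ, Z)))
  [1] add(S(add(SSZ, Z)), add(mul(SZ, SSZ), add(SSZ, Z)))
  [2] S(add(add(SSZ, Z), add(mul(SZ, SSZ), add(SSZ, Z))))
  [3] S(add(S(add(SZ, Z)), add(mul(SZ, SSZ), add(SSZ, Z))))
  [4] S(S(add(add(SZ, Z), add(mul(SZ, SSZ), add(SSZ, Z)))))
  [5] S(S(add(S(add(Z, Z)), add(mul(SZ, SSZ), add(SSZ, Z)))))
  [6] S(S(S(add(add(Z, Z), add(mul(SZ, SSZ), add(SSZ, Z))))))
  [7] S(S(S(add(Z, add(mul(SZ, SSZ), add(SSZ, Z))))))
  [8] S(S(S(add(mul(SZ, SSZ), add(SSZ, Z)))))
  [9] S(S(S(add(add(SSZ, mul(Z, SSZ)), add(SSZ, Z)))))
  [10] S(S(S(add(S(add(SZ, mul(Z, SSZ))), add(SSZ, Z)))))
  [11] S(S(S(S(add(add(SZ, mul(Z, SSZ)), add(SSZ, Z))))))
  [12] S(S(S(S(add(S(add(Z, mul(Z, SSZ))), add(SSZ, Z))))))
  [13] S(S(S(S(S(add(add(Z, mul(Z, SSZ)), add(SSZ, Z)))))))
  [14] S(S(S(S(S(add(mul(Z, SSZ), add(SSZ, Z)))))))
  [15] S(S(S(S(S(add(Z, add(SSZ, Z)))))))
  [16] S(S(S(S(S(add(SSZ, Z))))))
  [17] S(S(S(S(S(S(add(SZ, Z)))))))
  [18] S(S(S(S(S(S(S(add(Z, Z))))))))
  [19] S^7(Z)

Answer: normal form = S^7(Z)  (in 19 steps)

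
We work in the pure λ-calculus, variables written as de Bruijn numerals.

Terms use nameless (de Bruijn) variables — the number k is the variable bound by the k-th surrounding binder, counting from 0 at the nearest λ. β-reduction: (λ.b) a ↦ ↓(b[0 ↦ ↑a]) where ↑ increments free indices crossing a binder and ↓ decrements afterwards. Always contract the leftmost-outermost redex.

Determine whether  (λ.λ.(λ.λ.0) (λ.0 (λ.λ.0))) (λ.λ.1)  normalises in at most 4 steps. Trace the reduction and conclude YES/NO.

Answer: YES — reaches normal form λ.λ.0 in 2 ≤ 4 steps

Working:
  start: (λ.λ.(λ.λ.0) (λ.0 (λ.λ.0))) (λ.λ.1)
  →1  λ.(λ.λ.0) (λ.0 (λ.λ.0))
  →2  λ.λ.0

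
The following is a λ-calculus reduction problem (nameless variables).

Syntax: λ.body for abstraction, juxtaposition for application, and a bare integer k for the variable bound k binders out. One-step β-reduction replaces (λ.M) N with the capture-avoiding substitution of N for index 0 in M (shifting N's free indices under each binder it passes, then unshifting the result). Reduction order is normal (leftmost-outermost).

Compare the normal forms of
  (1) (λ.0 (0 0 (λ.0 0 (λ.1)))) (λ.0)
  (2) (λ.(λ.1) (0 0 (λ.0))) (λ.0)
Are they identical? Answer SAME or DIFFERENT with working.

Answer: DIFFERENT — A ⇓ λ.0 0 (λ.1), B ⇓ λ.0

Reduction:
Term A:
  start: (λ.0 (0 0 (λ.0 0 (λ.1)))) (λ.0)
  →1  (λ.0) ((λ.0) (λ.0) (λ.0 0 (λ.1)))
  →2  (λ.0) (λ.0) (λ.0 0 (λ.1))
  →3  (λ.0) (λ.0 0 (λ.1))
  →4  λ.0 0 (λ.1)

Term B:
  start: (λ.(λ.1) (0 0 (λ.0))) (λ.0)
  →1  (λ.λ.0) ((λ.0) (λ.0) (λ.0))
  →2  λ.0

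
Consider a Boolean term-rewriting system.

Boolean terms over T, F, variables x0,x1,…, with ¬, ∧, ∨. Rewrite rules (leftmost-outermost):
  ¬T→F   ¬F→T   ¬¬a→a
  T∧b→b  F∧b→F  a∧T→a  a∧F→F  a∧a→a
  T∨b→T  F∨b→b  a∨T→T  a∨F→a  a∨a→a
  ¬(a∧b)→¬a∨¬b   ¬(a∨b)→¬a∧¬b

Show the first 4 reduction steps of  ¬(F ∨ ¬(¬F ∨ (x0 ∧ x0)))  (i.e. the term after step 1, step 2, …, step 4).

Answer: after 4 steps: ¬F ∨ (x0 ∧ x0)

Reduction:
  start: ¬(F ∨ ¬(¬F ∨ (x0 ∧ x0)))
  →1  ¬F ∧ ¬¬(¬F ∨ (x0 ∧ x0))
  →2  T ∧ ¬¬(¬F ∨ (x0 ∧ x0))
  →3  ¬¬(¬F ∨ (x0 ∧ x0))
  →4  ¬F ∨ (x0 ∧ x0)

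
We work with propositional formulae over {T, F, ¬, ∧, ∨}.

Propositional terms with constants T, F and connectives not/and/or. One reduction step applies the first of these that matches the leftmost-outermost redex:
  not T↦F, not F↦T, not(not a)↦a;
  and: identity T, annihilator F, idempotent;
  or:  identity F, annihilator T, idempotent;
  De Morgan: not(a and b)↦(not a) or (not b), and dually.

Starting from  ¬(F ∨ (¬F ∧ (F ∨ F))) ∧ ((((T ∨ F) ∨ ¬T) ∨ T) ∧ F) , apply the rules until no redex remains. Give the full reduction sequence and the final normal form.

  start: ¬(F ∨ (¬F ∧ (F ∨ F))) ∧ ((((T ∨ F) ∨ ¬T) ∨ T) ∧ F)
  step 1: (¬F ∧ ¬(¬F ∧ (F ∨ F))) ∧ ((((T ∨ F) ∨ ¬T) ∨ T) ∧ F)
  step 2: (T ∧ ¬(¬F ∧ (F ∨ F))) ∧ ((((T ∨ F) ∨ ¬T) ∨ T) ∧ F)
  step 3: ¬(¬F ∧ (F ∨ F)) ∧ ((((T ∨ F) ∨ ¬T) ∨ T) ∧ F)
  step 4: (¬¬F ∨ ¬(F ∨ F)) ∧ ((((T ∨ F) ∨ ¬T) ∨ T) ∧ F)
  step 5: (F ∨ ¬(F ∨ F)) ∧ ((((T ∨ F) ∨ ¬T) ∨ T) ∧ F)
  step 6: ¬(F ∨ F) ∧ ((((T ∨ F) ∨ ¬T) ∨ T) ∧ F)
  step 7: (¬F ∧ ¬F) ∧ ((((T ∨ F) ∨ ¬T) ∨ T) ∧ F)
  step 8: ¬F ∧ ((((T ∨ F) ∨ ¬T) ∨ T) ∧ F)
  step 9: T ∧ ((((T ∨ F) ∨ ¬T) ∨ T) ∧ F)
  step 10: (((T ∨ F) ∨ ¬T) ∨ T) ∧ F
  step 11: F

Answer: normal form = F  (in 11 steps)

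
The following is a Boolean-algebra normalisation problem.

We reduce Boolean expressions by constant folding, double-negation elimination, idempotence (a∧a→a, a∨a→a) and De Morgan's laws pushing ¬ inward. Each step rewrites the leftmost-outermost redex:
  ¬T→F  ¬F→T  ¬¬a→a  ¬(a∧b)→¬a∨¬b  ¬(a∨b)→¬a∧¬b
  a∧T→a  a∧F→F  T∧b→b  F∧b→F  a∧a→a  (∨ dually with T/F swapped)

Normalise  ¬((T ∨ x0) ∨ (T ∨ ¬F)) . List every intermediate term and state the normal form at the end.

Answer: normal form = F  (in 5 steps)

Derivation:
  start: ¬((T ∨ x0) ∨ (T ∨ ¬F))
  [1] ¬(T ∨ x0) ∧ ¬(T ∨ ¬F)
  [2] (¬T ∧ ¬x0) ∧ ¬(T ∨ ¬F)
  [3] (F ∧ ¬x0) ∧ ¬(T ∨ ¬F)
  [4] F ∧ ¬(T ∨ ¬F)
  [5] F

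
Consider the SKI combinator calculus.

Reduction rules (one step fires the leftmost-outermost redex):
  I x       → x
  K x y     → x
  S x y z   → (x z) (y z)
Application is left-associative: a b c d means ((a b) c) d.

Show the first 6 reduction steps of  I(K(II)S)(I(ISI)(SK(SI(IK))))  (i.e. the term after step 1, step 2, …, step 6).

Answer: after 6 steps: SI(SK(SI(IK)))

Working:
  start: I(K(II)S)(I(ISI)(SK(SI(IK))))
  [1] K(II)S(I(ISI)(SK(SI(IK))))
  [2] II(I(ISI)(SK(SI(IK))))
  [3] I(I(ISI)(SK(SI(IK))))
  [4] I(ISI)(SK(SI(IK)))
  [5] ISI(SK(SI(IK)))
  [6] SI(SK(SI(IK)))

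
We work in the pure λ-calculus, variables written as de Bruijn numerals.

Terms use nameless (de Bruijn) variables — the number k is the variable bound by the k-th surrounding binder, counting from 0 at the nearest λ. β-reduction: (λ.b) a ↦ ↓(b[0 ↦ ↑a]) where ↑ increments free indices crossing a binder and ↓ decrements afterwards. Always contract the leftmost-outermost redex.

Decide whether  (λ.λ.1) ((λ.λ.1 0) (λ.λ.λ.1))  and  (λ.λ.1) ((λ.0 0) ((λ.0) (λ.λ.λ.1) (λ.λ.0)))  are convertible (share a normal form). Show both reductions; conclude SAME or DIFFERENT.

Term A:
  start: (λ.λ.1) ((λ.λ.1 0) (λ.λ.λ.1))
  →1  λ.(λ.λ.1 0) (λ.λ.λ.1)
  →2  λ.λ.(λ.λ.λ.1) 0
  →3  λ.λ.λ.λ.1

Term B:
  start: (λ.λ.1) ((λ.0 0) ((λ.0) (λ.λ.λ.1) (λ.λ.0)))
  →1  λ.(λ.0 0) ((λ.0) (λ.λ.λ.1) (λ.λ.0))
  →2  λ.(λ.0) (λ.λ.λ.1) (λ.λ.0) ((λ.0) (λ.λ.λ.1) (λ.λ.0))
  →3  λ.(λ.λ.λ.1) (λ.λ.0) ((λ.0) (λ.λ.λ.1) (λ.λ.0))
  →4  λ.(λ.λ.1) ((λ.0) (λ.λ.λ.1) (λ.λ.0))
  →5  λ.λ.(λ.0) (λ.λ.λ.1) (λ.λ.0)
  →6  λ.λ.(λ.λ.λ.1) (λ.λ.0)
  →7  λ.λ.λ.λ.1

Answer: SAME — A ⇓ λ.λ.λ.λ.1, B ⇓ λ.λ.λ.λ.1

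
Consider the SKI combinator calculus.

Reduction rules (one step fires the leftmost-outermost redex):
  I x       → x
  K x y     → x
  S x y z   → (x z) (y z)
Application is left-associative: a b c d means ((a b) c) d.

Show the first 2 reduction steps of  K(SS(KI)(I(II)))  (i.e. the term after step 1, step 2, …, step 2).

Answer: after 2 steps: K(S(II)(KI(I(II))))

Derivation:
  start: K(SS(KI)(I(II)))
  →1  K(S(I(II))(KI(I(II))))
  →2  K(S(II)(KI(I(II))))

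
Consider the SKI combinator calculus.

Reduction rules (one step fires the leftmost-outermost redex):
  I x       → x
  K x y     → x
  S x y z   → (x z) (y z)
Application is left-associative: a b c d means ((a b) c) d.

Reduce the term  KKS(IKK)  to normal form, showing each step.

  start: KKS(IKK)
  [1] K(IKK)
  [2] K(KK)

Answer: normal form = K(KK)  (in 2 steps)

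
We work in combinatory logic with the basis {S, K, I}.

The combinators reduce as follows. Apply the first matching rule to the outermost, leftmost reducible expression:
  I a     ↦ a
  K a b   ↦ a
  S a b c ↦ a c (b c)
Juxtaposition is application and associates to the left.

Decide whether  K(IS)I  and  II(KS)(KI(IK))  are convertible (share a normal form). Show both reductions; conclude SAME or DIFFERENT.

Answer: SAME — A ⇓ S, B ⇓ S

Derivation:
Term A:
  start: K(IS)I
  →1  IS
  →2  S

Term B:
  start: II(KS)(KI(IK))
  →1  I(KS)(KI(IK))
  →2  KS(KI(IK))
  →3  S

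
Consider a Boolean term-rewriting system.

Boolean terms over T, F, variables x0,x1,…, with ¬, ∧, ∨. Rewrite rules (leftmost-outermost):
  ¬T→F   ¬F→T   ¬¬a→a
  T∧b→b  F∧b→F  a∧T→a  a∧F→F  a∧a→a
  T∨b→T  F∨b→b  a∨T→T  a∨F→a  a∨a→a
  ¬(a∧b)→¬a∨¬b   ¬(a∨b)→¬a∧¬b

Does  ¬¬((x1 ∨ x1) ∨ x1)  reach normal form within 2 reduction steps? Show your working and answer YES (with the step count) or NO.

  start: ¬¬((x1 ∨ x1) ∨ x1)
  →1  (x1 ∨ x1) ∨ x1
  →2  x1 ∨ x1

Answer: NO — after 2 steps the term is x1 ∨ x1, not yet normal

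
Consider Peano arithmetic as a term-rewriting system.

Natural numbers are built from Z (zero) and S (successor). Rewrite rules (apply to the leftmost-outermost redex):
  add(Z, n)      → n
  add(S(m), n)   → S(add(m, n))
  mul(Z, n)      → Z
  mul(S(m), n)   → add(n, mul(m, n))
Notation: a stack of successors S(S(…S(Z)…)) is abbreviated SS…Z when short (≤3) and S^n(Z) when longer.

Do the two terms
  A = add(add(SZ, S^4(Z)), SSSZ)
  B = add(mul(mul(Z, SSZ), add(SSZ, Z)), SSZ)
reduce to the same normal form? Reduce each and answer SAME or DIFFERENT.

Answer: DIFFERENT — A ⇓ S^8(Z), B ⇓ SSZ

Reduction:
Term A:
  start: add(add(SZ, S^4(Z)), SSSZ)
  step 1: add(S(add(Z, S^4(Z))), SSSZ)
  step 2: S(add(add(Z, S^4(Z)), SSSZ))
  step 3: S(add(S^4(Z), SSSZ))
  step 4: S(S(add(SSSZ, SSSZ)))
  step 5: S(S(S(add(SSZ, SSSZ))))
  step 6: S(S(S(S(add(SZ, SSSZ)))))
  step 7: S(S(S(S(S(add(Z, SSSZ))))))
  step 8: S^8(Z)

Term B:
  start: add(mul(mul(Z, SSZ), add(SSZ, Z)), SSZ)
  step 1: add(mul(Z, add(SSZ, Z)), SSZ)
  step 2: add(Z, SSZ)
  step 3: SSZ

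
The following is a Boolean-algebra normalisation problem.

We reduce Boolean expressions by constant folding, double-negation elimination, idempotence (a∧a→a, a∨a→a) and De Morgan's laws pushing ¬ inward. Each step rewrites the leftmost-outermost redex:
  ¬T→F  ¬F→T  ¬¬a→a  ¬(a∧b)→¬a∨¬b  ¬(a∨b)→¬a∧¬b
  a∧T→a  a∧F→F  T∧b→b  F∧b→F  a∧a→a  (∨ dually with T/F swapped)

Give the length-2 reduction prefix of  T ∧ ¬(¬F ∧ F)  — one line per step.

Answer: after 2 steps: ¬¬F ∨ ¬F

Derivation:
  start: T ∧ ¬(¬F ∧ F)
  →1  ¬(¬F ∧ F)
  →2  ¬¬F ∨ ¬F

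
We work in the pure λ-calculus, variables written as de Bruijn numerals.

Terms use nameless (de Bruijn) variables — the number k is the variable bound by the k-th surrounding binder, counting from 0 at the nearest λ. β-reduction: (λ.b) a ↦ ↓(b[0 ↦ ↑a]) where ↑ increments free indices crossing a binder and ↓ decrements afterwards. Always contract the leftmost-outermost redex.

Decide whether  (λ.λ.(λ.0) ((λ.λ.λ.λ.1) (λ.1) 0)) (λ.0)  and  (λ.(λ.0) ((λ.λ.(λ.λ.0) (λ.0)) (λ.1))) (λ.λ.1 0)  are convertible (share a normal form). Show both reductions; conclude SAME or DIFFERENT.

Term A:
  start: (λ.λ.(λ.0) ((λ.λ.λ.λ.1) (λ.1) 0)) (λ.0)
  step 1: λ.(λ.0) ((λ.λ.λ.λ.1) (λ.1) 0)
  step 2: λ.(λ.λ.λ.λ.1) (λ.1) 0
  step 3: λ.(λ.λ.λ.1) 0
  step 4: λ.λ.λ.1

Term B:
  start: (λ.(λ.0) ((λ.λ.(λ.λ.0) (λ.0)) (λ.1))) (λ.λ.1 0)
  step 1: (λ.0) ((λ.λ.(λ.λ.0) (λ.0)) (λ.λ.λ.1 0))
  step 2: (λ.λ.(λ.λ.0) (λ.0)) (λ.λ.λ.1 0)
  step 3: λ.(λ.λ.0) (λ.0)
  step 4: λ.λ.0

Answer: DIFFERENT — A ⇓ λ.λ.λ.1, B ⇓ λ.λ.0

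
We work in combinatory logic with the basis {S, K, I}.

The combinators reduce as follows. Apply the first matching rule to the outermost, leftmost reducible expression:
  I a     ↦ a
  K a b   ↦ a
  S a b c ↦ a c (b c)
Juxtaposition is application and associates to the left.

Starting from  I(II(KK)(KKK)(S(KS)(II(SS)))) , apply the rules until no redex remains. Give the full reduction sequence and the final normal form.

Answer: normal form = K(S(KS)(SS))  (in 6 steps)

Reduction:
  start: I(II(KK)(KKK)(S(KS)(II(SS))))
  step 1: II(KK)(KKK)(S(KS)(II(SS)))
  step 2: I(KK)(KKK)(S(KS)(II(SS)))
  step 3: KK(KKK)(S(KS)(II(SS)))
  step 4: K(S(KS)(II(SS)))
  step 5: K(S(KS)(I(SS)))
  step 6: K(S(KS)(SS))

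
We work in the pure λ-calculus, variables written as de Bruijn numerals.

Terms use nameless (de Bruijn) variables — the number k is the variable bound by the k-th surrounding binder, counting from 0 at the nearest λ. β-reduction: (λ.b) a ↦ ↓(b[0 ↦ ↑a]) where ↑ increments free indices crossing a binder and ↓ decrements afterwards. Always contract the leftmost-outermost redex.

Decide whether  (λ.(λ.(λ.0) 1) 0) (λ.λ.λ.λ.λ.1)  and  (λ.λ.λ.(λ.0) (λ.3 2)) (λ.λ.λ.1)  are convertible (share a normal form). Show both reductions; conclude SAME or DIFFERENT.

Term A:
  start: (λ.(λ.(λ.0) 1) 0) (λ.λ.λ.λ.λ.1)
  [1] (λ.(λ.0) (λ.λ.λ.λ.λ.1)) (λ.λ.λ.λ.λ.1)
  [2] (λ.0) (λ.λ.λ.λ.λ.1)
  [3] λ.λ.λ.λ.λ.1

Term B:
  start: (λ.λ.λ.(λ.0) (λ.3 2)) (λ.λ.λ.1)
  [1] λ.λ.(λ.0) (λ.(λ.λ.λ.1) 2)
  [2] λ.λ.λ.(λ.λ.λ.1) 2
  [3] λ.λ.λ.λ.λ.1

Answer: SAME — A ⇓ λ.λ.λ.λ.λ.1, B ⇓ λ.λ.λ.λ.λ.1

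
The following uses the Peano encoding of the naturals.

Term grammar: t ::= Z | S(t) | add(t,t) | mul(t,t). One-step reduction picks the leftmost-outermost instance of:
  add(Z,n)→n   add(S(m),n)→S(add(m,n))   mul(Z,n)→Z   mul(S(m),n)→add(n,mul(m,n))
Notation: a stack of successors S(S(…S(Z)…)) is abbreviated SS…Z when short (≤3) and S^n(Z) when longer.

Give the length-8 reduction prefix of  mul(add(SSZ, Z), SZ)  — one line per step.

Answer: after 8 steps: S(S(mul(add(Z, Z), SZ)))

Working:
  start: mul(add(SSZ, Z), SZ)
  step 1: mul(S(add(SZ, Z)), SZ)
  step 2: add(SZ, mul(add(SZ, Z), SZ))
  step 3: S(add(Z, mul(add(SZ, Z), SZ)))
  step 4: S(mul(add(SZ, Z), SZ))
  step 5: S(mul(S(add(Z, Z)), SZ))
  step 6: S(add(SZ, mul(add(Z, Z), SZ)))
  step 7: S(S(add(Z, mul(add(Z, Z), SZ))))
  step 8: S(S(mul(add(Z, Z), SZ)))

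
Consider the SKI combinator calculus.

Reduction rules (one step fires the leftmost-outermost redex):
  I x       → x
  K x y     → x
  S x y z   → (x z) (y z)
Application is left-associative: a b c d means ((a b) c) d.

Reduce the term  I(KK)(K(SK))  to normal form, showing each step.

Answer: normal form = K  (in 2 steps)

Reduction:
  start: I(KK)(K(SK))
  step 1: KK(K(SK))
  step 2: K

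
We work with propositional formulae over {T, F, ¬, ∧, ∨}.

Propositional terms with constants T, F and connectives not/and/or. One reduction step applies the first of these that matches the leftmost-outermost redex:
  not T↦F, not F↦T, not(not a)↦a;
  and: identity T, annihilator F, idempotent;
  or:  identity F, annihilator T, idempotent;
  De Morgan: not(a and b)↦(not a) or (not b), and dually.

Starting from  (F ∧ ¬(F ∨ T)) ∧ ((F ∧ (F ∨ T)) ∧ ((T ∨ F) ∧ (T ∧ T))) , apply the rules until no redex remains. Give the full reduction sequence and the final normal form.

  start: (F ∧ ¬(F ∨ T)) ∧ ((F ∧ (F ∨ T)) ∧ ((T ∨ F) ∧ (T ∧ T)))
  →1  F ∧ ((F ∧ (F ∨ T)) ∧ ((T ∨ F) ∧ (T ∧ T)))
  →2  F

Answer: normal form = F  (in 2 steps)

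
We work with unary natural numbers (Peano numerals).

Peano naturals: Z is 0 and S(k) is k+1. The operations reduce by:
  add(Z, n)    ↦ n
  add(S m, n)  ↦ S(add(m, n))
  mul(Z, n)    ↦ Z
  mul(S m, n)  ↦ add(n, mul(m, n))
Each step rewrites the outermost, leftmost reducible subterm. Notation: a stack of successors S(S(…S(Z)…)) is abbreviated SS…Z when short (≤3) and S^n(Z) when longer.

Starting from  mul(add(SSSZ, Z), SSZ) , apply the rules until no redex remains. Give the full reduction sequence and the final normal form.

Answer: normal form = S^6(Z)  (in 17 steps)

Derivation:
  start: mul(add(SSSZ, Z), SSZ)
  step 1: mul(S(add(SSZ, Z)), SSZ)
  step 2: add(SSZ, mul(add(SSZ, Z), SSZ))
  step 3: S(add(SZ, mul(add(SSZ, Z), SSZ)))
  step 4: S(S(add(Z, mul(add(SSZ, Z), SSZ))))
  step 5: S(S(mul(add(SSZ, Z), SSZ)))
  step 6: S(S(mul(S(add(SZ, Z)), SSZ)))
  step 7: S(S(add(SSZ, mul(add(SZ, Z), SSZ))))
  step 8: S(S(S(add(SZ, mul(add(SZ, Z), SSZ)))))
  step 9: S(S(S(S(add(Z, mul(add(SZ, Z), SSZ))))))
  step 10: S(S(S(S(mul(add(SZ, Z), SSZ)))))
  step 11: S(S(S(S(mul(S(add(Z, Z)), SSZ)))))
  step 12: S(S(S(S(add(SSZ, mul(add(Z, Z), SSZ))))))
  step 13: S(S(S(S(S(add(SZ, mul(add(Z, Z), SSZ)))))))
  step 14: S(S(S(S(S(S(add(Z, mul(add(Z, Z), SSZ))))))))
  step 15: S(S(S(S(S(S(mul(add(Z, Z), SSZ)))))))
  step 16: S(S(S(S(S(S(mul(Z, SSZ)))))))
  step 17: S^6(Z)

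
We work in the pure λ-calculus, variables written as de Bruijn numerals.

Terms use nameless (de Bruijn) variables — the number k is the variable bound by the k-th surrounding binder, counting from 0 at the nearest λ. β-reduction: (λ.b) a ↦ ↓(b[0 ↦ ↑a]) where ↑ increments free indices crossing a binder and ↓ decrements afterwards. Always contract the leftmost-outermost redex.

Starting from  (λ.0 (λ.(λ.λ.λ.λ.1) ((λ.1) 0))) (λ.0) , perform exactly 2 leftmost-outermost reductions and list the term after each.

  start: (λ.0 (λ.(λ.λ.λ.λ.1) ((λ.1) 0))) (λ.0)
  step 1: (λ.0) (λ.(λ.λ.λ.λ.1) ((λ.1) 0))
  step 2: λ.(λ.λ.λ.λ.1) ((λ.1) 0)

Answer: after 2 steps: λ.(λ.λ.λ.λ.1) ((λ.1) 0)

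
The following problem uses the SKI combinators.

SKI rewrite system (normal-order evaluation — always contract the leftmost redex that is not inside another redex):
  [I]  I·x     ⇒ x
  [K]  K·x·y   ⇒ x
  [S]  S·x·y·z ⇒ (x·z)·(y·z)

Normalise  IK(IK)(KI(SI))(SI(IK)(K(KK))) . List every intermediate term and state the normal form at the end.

  start: IK(IK)(KI(SI))(SI(IK)(K(KK)))
  →1  K(IK)(KI(SI))(SI(IK)(K(KK)))
  →2  IK(SI(IK)(K(KK)))
  →3  K(SI(IK)(K(KK)))
  →4  K(I(K(KK))(IK(K(KK))))
  →5  K(K(KK)(IK(K(KK))))
  →6  K(KK)

Answer: normal form = K(KK)  (in 6 steps)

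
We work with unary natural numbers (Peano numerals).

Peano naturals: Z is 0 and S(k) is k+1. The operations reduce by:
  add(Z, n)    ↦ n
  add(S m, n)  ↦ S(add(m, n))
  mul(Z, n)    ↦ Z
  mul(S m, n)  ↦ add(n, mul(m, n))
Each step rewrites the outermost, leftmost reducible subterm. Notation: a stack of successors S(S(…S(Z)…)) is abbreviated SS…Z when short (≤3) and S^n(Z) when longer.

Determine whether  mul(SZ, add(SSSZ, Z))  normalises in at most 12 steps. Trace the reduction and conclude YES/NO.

Answer: YES — reaches normal form SSSZ in 10 ≤ 12 steps

Working:
  start: mul(SZ, add(SSSZ, Z))
  step 1: add(add(SSSZ, Z), mul(Z, add(SSSZ, Z)))
  step 2: add(S(add(SSZ, Z)), mul(Z, add(SSSZ, Z)))
  step 3: S(add(add(SSZ, Z), mul(Z, add(SSSZ, Z))))
  step 4: S(add(S(add(SZ, Z)), mul(Z, add(SSSZ, Z))))
  step 5: S(S(add(add(SZ, Z), mul(Z, add(SSSZ, Z)))))
  step 6: S(S(add(S(add(Z, Z)), mul(Z, add(SSSZ, Z)))))
  step 7: S(S(S(add(add(Z, Z), mul(Z, add(SSSZ, Z))))))
  step 8: S(S(S(add(Z, mul(Z, add(SSSZ, Z))))))
  step 9: S(S(S(mul(Z, add(SSSZ, Z)))))
  step 10: SSSZ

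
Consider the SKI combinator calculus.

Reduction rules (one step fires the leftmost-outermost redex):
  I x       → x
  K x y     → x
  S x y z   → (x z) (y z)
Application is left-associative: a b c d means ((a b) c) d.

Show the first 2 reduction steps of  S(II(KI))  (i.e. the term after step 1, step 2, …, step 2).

  start: S(II(KI))
  step 1: S(I(KI))
  step 2: S(KI)

Answer: after 2 steps: S(KI)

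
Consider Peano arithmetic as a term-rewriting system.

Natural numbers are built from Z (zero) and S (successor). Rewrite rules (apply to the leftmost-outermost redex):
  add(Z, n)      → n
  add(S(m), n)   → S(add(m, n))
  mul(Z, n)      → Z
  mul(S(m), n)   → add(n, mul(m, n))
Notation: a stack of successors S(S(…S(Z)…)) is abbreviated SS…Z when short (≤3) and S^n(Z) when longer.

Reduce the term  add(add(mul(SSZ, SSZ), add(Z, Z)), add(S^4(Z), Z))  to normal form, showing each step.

  start: add(add(mul(SSZ, SSZ), add(Z, Z)), add(S^4(Z), Z))
  step 1: add(add(add(SSZ, mul(SZ, SSZ)), add(Z, Z)), add(S^4(Z), Z))
  step 2: add(add(S(add(SZ, mul(SZ, SSZ))), add(Z, Z)), add(S^4(Z), Z))
  step 3: add(S(add(add(SZ, mul(SZ, SSZ)), add(Z, Z))), add(S^4(Z), Z))
  step 4: S(add(add(add(SZ, mul(SZ, SSZ)), add(Z, Z)), add(S^4(Z), Z)))
  step 5: S(add(add(S(add(Z, mul(SZ, SSZ))), add(Z, Z)), add(S^4(Z), Z)))
  step 6: S(add(S(add(add(Z, mul(SZ, SSZ)), add(Z, Z))), add(S^4(Z), Z)))
  step 7: S(S(add(add(add(Z, mul(SZ, SSZ)), add(Z, Z)), add(S^4(Z), Z))))
  step 8: S(S(add(add(mul(SZ, SSZ), add(Z, Z)), add(S^4(Z), Z))))
  step 9: S(S(add(add(add(SSZ, mul(Z, SSZ)), add(Z, Z)), add(S^4(Z), Z))))
  step 10: S(S(add(add(S(add(SZ, mul(Z, SSZ))), add(Z, Z)), add(S^4(Z), Z))))
  step 11: S(S(add(S(add(add(SZ, mul(Z, SSZ)), add(Z, Z))), add(S^4(Z), Z))))
  step 12: S(S(S(add(add(add(SZ, mul(Z, SSZ)), add(Z, Z)), add(S^4(Z), Z)))))
  step 13: S(S(S(add(add(S(add(Z, mul(Z, SSZ))), add(Z, Z)), add(S^4(Z), Z)))))
  step 14: S(S(S(add(S(add(add(Z, mul(Z, SSZ)), add(Z, Z))), add(S^4(Z), Z)))))
  step 15: S(S(S(S(add(add(add(Z, mul(Z, SSZ)), add(Z, Z)), add(S^4(Z), Z))))))
  step 16: S(S(S(S(add(add(mul(Z, SSZ), add(Z, Z)), add(S^4(Z), Z))))))
  step 17: S(S(S(S(add(add(Z, add(Z, Z)), add(S^4(Z), Z))))))
  step 18: S(S(S(S(add(add(Z, Z), add(S^4(Z), Z))))))
  step 19: S(S(S(S(add(Z, add(S^4(Z), Z))))))
  step 20: S(S(S(S(add(S^4(Z), Z)))))
  step 21: S(S(S(S(S(add(SSSZ, Z))))))
  step 22: S(S(S(S(S(S(add(SSZ, Z)))))))
  step 23: S(S(S(S(S(S(S(add(SZ, Z))))))))
  step 24: S(S(S(S(S(S(S(S(add(Z, Z)))))))))
  step 25: S^8(Z)

Answer: normal form = S^8(Z)  (in 25 steps)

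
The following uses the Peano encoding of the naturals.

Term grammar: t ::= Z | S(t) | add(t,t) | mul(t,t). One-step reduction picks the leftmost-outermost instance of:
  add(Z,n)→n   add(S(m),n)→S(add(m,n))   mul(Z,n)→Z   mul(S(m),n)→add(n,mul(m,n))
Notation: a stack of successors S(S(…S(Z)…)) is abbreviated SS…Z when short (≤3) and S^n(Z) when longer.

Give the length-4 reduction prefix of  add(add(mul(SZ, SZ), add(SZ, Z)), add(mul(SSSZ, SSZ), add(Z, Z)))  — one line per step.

  start: add(add(mul(SZ, SZ), add(SZ, Z)), add(mul(SSSZ, SSZ), add(Z, Z)))
  step 1: add(add(add(SZ, mul(Z, SZ)), add(SZ, Z)), add(mul(SSSZ, SSZ), add(Z, Z)))
  step 2: add(add(S(add(Z, mul(Z, SZ))), add(SZ, Z)), add(mul(SSSZ, SSZ), add(Z, Z)))
  step 3: add(S(add(add(Z, mul(Z, SZ)), add(SZ, Z))), add(mul(SSSZ, SSZ), add(Z, Z)))
  step 4: S(add(add(add(Z, mul(Z, SZ)), add(SZ, Z)), add(mul(SSSZ, SSZ), add(Z, Z))))

Answer: after 4 steps: S(add(add(add(Z, mul(Z, SZ)), add(SZ, Z)), add(mul(SSSZ, SSZ), add(Z, Z))))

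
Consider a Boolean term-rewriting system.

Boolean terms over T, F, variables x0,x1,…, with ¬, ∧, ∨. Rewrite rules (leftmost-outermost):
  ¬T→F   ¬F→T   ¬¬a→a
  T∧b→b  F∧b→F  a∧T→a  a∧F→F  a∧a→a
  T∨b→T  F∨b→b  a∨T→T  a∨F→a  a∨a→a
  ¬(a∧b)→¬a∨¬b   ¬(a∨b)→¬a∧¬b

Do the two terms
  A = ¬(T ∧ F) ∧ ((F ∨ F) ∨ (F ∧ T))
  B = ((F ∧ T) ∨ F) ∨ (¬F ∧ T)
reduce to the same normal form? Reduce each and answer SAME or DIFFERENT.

Term A:
  start: ¬(T ∧ F) ∧ ((F ∨ F) ∨ (F ∧ T))
  [1] (¬T ∨ ¬F) ∧ ((F ∨ F) ∨ (F ∧ T))
  [2] (F ∨ ¬F) ∧ ((F ∨ F) ∨ (F ∧ T))
  [3] ¬F ∧ ((F ∨ F) ∨ (F ∧ T))
  [4] T ∧ ((F ∨ F) ∨ (F ∧ T))
  [5] (F ∨ F) ∨ (F ∧ T)
  [6] F ∨ (F ∧ T)
  [7] F ∧ T
  [8] F

Term B:
  start: ((F ∧ T) ∨ F) ∨ (¬F ∧ T)
  [1] (F ∧ T) ∨ (¬F ∧ T)
  [2] F ∨ (¬F ∧ T)
  [3] ¬F ∧ T
  [4] ¬F
  [5] T

Answer: DIFFERENT — A ⇓ F, B ⇓ T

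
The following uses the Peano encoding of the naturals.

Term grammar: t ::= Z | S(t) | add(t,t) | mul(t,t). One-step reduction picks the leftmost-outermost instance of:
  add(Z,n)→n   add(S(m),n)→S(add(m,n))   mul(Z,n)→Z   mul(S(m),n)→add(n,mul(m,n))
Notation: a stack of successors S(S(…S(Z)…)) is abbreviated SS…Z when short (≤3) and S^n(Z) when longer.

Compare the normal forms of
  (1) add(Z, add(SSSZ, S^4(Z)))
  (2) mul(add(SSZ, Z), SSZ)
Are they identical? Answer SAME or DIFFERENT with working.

Answer: DIFFERENT — A ⇓ S^7(Z), B ⇓ S^4(Z)

Working:
Term A:
  start: add(Z, add(SSSZ, S^4(Z)))
  →1  add(SSSZ, S^4(Z))
  →2  S(add(SSZ, S^4(Z)))
  →3  S(S(add(SZ, S^4(Z))))
  →4  S(S(S(add(Z, S^4(Z)))))
  →5  S^7(Z)

Term B:
  start: mul(add(SSZ, Z), SSZ)
  →1  mul(S(add(SZ, Z)), SSZ)
  →2  add(SSZ, mul(add(SZ, Z), SSZ))
  →3  S(add(SZ, mul(add(SZ, Z), SSZ)))
  →4  S(S(add(Z, mul(add(SZ, Z), SSZ))))
  →5  S(S(mul(add(SZ, Z), SSZ)))
  →6  S(S(mul(S(add(Z, Z)), SSZ)))
  →7  S(S(add(SSZ, mul(add(Z, Z), SSZ))))
  →8  S(S(S(add(SZ, mul(add(Z, Z), SSZ)))))
  →9  S(S(S(S(add(Z, mul(add(Z, Z), SSZ))))))
  →10  S(S(S(S(mul(add(Z, Z), SSZ)))))
  →11  S(S(S(S(mul(Z, SSZ)))))
  →12  S^4(Z)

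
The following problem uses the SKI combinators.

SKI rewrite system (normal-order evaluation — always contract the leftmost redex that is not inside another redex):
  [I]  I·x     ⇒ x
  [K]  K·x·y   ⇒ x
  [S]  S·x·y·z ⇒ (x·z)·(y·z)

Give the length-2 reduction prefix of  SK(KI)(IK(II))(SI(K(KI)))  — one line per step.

Answer: after 2 steps: IK(II)(SI(K(KI)))

Working:
  start: SK(KI)(IK(II))(SI(K(KI)))
  [1] K(IK(II))(KI(IK(II)))(SI(K(KI)))
  [2] IK(II)(SI(K(KI)))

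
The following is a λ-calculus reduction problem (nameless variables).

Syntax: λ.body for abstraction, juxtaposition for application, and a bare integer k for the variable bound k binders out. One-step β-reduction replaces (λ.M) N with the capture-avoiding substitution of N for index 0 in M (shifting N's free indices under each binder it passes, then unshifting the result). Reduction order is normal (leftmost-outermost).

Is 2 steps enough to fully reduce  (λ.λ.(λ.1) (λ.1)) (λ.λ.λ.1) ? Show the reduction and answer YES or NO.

Answer: YES — reaches normal form λ.0 in 2 ≤ 2 steps

Reduction:
  start: (λ.λ.(λ.1) (λ.1)) (λ.λ.λ.1)
  [1] λ.(λ.1) (λ.1)
  [2] λ.0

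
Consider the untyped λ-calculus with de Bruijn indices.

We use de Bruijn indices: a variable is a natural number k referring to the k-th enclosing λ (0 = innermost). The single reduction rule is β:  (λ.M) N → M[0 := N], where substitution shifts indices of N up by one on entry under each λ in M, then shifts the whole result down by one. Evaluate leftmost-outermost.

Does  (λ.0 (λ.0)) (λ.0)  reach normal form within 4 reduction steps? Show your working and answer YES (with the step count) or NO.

Answer: YES — reaches normal form λ.0 in 2 ≤ 4 steps

Reduction:
  start: (λ.0 (λ.0)) (λ.0)
  step 1: (λ.0) (λ.0)
  step 2: λ.0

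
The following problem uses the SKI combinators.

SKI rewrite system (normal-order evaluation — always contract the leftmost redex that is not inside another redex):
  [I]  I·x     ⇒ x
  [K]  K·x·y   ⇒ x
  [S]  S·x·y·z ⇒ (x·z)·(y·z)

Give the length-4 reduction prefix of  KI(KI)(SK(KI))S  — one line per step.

  start: KI(KI)(SK(KI))S
  [1] I(SK(KI))S
  [2] SK(KI)S
  [3] KS(KIS)
  [4] S

Answer: after 4 steps: S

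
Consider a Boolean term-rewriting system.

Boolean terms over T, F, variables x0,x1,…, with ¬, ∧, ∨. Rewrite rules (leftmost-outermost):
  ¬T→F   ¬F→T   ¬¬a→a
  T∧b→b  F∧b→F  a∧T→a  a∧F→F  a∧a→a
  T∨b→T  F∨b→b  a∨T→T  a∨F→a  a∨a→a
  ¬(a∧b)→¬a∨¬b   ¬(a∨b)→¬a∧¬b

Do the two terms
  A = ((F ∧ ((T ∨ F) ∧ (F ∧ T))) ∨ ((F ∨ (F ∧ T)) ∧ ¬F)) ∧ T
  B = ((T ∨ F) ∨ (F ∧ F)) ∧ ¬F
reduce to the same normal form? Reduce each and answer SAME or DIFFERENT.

Term A:
  start: ((F ∧ ((T ∨ F) ∧ (F ∧ T))) ∨ ((F ∨ (F ∧ T)) ∧ ¬F)) ∧ T
  →1  (F ∧ ((T ∨ F) ∧ (F ∧ T))) ∨ ((F ∨ (F ∧ T)) ∧ ¬F)
  →2  F ∨ ((F ∨ (F ∧ T)) ∧ ¬F)
  →3  (F ∨ (F ∧ T)) ∧ ¬F
  →4  (F ∧ T) ∧ ¬F
  →5  F ∧ ¬F
  →6  F

Term B:
  start: ((T ∨ F) ∨ (F ∧ F)) ∧ ¬F
  →1  (T ∨ (F ∧ F)) ∧ ¬F
  →2  T ∧ ¬F
  →3  ¬F
  →4  T

Answer: DIFFERENT — A ⇓ F, B ⇓ T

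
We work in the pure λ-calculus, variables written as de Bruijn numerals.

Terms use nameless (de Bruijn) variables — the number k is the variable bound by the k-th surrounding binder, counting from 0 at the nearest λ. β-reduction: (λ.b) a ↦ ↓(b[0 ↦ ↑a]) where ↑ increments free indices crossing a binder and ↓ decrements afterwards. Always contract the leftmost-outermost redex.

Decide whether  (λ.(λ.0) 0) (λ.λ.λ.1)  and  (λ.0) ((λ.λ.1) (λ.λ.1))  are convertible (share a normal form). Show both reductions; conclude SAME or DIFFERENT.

Answer: SAME — A ⇓ λ.λ.λ.1, B ⇓ λ.λ.λ.1

Working:
Term A:
  start: (λ.(λ.0) 0) (λ.λ.λ.1)
  [1] (λ.0) (λ.λ.λ.1)
  [2] λ.λ.λ.1

Term B:
  start: (λ.0) ((λ.λ.1) (λ.λ.1))
  [1] (λ.λ.1) (λ.λ.1)
  [2] λ.λ.λ.1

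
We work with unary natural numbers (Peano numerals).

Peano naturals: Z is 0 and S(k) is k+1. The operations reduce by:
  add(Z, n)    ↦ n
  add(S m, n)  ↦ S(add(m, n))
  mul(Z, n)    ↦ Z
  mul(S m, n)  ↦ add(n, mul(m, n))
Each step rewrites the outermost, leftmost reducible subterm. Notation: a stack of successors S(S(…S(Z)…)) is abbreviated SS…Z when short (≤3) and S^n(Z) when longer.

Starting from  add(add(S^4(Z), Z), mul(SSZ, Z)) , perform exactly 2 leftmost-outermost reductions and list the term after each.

Answer: after 2 steps: S(add(add(SSSZ, Z), mul(SSZ, Z)))

Working:
  start: add(add(S^4(Z), Z), mul(SSZ, Z))
  →1  add(S(add(SSSZ, Z)), mul(SSZ, Z))
  →2  S(add(add(SSSZ, Z), mul(SSZ, Z)))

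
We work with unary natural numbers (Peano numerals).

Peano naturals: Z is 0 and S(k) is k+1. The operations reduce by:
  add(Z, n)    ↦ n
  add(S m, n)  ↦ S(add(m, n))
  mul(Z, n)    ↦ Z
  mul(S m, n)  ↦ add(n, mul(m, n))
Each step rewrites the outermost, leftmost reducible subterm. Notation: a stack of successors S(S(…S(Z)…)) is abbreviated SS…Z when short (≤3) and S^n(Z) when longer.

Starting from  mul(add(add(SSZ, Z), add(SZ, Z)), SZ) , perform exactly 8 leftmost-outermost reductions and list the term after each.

Answer: after 8 steps: S(add(SZ, mul(add(add(Z, Z), add(SZ, Z)), SZ)))

Derivation:
  start: mul(add(add(SSZ, Z), add(SZ, Z)), SZ)
  step 1: mul(add(S(add(SZ, Z)), add(SZ, Z)), SZ)
  step 2: mul(S(add(add(SZ, Z), add(SZ, Z))), SZ)
  step 3: add(SZ, mul(add(add(SZ, Z), add(SZ, Z)), SZ))
  step 4: S(add(Z, mul(add(add(SZ, Z), add(SZ, Z)), SZ)))
  step 5: S(mul(add(add(SZ, Z), add(SZ, Z)), SZ))
  step 6: S(mul(add(S(add(Z, Z)), add(SZ, Z)), SZ))
  step 7: S(mul(S(add(add(Z, Z), add(SZ, Z))), SZ))
  step 8: S(add(SZ, mul(add(add(Z, Z), add(SZ, Z)), SZ)))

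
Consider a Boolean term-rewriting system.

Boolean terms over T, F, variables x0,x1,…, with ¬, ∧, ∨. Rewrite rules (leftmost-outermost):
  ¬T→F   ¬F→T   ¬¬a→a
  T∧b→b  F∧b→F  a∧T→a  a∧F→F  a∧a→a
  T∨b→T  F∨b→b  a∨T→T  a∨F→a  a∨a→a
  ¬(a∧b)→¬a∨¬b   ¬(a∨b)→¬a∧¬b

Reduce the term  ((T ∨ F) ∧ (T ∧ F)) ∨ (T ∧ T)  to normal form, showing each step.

Answer: normal form = T  (in 5 steps)

Derivation:
  start: ((T ∨ F) ∧ (T ∧ F)) ∨ (T ∧ T)
  step 1: (T ∧ (T ∧ F)) ∨ (T ∧ T)
  step 2: (T ∧ F) ∨ (T ∧ T)
  step 3: F ∨ (T ∧ T)
  step 4: T ∧ T
  step 5: T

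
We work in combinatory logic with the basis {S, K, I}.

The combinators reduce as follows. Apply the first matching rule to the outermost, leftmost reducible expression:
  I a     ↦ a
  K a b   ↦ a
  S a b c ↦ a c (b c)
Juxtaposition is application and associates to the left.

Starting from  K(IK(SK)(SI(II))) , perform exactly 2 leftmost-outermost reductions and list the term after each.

  start: K(IK(SK)(SI(II)))
  [1] K(K(SK)(SI(II)))
  [2] K(SK)

Answer: after 2 steps: K(SK)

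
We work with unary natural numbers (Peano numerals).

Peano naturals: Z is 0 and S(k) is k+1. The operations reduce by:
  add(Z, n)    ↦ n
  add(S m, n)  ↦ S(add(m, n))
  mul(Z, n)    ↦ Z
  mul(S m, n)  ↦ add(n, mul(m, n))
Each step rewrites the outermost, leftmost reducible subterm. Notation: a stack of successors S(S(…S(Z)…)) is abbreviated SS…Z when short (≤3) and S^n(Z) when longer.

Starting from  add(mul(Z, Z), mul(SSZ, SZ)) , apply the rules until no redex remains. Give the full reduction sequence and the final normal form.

Answer: normal form = SSZ  (in 9 steps)

Derivation:
  start: add(mul(Z, Z), mul(SSZ, SZ))
  →1  add(Z, mul(SSZ, SZ))
  →2  mul(SSZ, SZ)
  →3  add(SZ, mul(SZ, SZ))
  →4  S(add(Z, mul(SZ, SZ)))
  →5  S(mul(SZ, SZ))
  →6  S(add(SZ, mul(Z, SZ)))
  →7  S(S(add(Z, mul(Z, SZ))))
  →8  S(S(mul(Z, SZ)))
  →9  SSZ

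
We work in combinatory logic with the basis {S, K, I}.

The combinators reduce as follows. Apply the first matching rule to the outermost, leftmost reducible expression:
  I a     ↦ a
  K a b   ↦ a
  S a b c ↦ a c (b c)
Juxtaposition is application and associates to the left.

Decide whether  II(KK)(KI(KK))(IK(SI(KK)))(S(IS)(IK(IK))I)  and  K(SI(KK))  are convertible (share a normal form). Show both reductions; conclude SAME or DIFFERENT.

Term A:
  start: II(KK)(KI(KK))(IK(SI(KK)))(S(IS)(IK(IK))I)
  [1] I(KK)(KI(KK))(IK(SI(KK)))(S(IS)(IK(IK))I)
  [2] KK(KI(KK))(IK(SI(KK)))(S(IS)(IK(IK))I)
  [3] K(IK(SI(KK)))(S(IS)(IK(IK))I)
  [4] IK(SI(KK))
  [5] K(SI(KK))

Term B:
  start: K(SI(KK))

Answer: SAME — A ⇓ K(SI(KK)), B ⇓ K(SI(KK))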